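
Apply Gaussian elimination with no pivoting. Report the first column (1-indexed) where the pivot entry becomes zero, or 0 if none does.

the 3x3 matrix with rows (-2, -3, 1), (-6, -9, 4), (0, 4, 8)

first zero-pivot column = 2

Naive forward elimination:
R2 <- R2 - (3)*R1:  [ 0  0  1 ]
Matrix at this point:
[ -2  -3  1 ]
[  0   0  1 ]
[  0   4  8 ]
Pivot entry (2,2) is zero but row 3 has 4 in column 2 -> naive elimination stops; a row interchange (e.g. R2 <-> R3) would be required here.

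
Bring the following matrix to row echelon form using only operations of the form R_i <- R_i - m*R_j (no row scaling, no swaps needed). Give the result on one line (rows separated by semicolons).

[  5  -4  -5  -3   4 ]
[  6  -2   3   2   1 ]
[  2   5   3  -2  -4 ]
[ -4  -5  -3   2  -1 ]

Forward elimination:
R2 <- R2 - (6/5)*R1:  [     0   14/5      9   28/5  -19/5 ]
R3 <- R3 - (2/5)*R1:  [     0   33/5      5   -4/5  -28/5 ]
R4 <- R4 - (-4/5)*R1:  [     0  -41/5     -7   -2/5   11/5 ]
R3 <- R3 - (33/14)*R2:  [       0        0  -227/14      -14    47/14 ]
R4 <- R4 - (-41/14)*R2:  [       0        0   271/14       16  -125/14 ]
R4 <- R4 - (-271/227)*R3:  [         0          0          0   -162/227  -1117/227 ]
Row echelon form:
[ 5    -4       -5        -3          4 ]
[ 0  14/5        9      28/5      -19/5 ]
[ 0     0  -227/14       -14      47/14 ]
[ 0     0        0  -162/227  -1117/227 ]

REF = [5 -4 -5 -3 4; 0 14/5 9 28/5 -19/5; 0 0 -227/14 -14 47/14; 0 0 0 -162/227 -1117/227]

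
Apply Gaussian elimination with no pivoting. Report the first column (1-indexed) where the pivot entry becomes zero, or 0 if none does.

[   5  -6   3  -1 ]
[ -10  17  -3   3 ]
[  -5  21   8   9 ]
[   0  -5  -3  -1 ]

Naive forward elimination:
R2 <- R2 - (-2)*R1:  [ 0  5  3  1 ]
R3 <- R3 - (-1)*R1:  [  0  15  11   8 ]
R3 <- R3 - (3)*R2:  [ 0  0  2  5 ]
R4 <- R4 - (-1)*R2:  [ 0  0  0  0 ]
Matrix at this point:
[ 5  -6  3  -1 ]
[ 0   5  3   1 ]
[ 0   0  2   5 ]
[ 0   0  0   0 ]
Pivot entry (4,4) in the last row is zero and there are no rows below to swap with -> zero pivot in column 4 (A is singular).

first zero-pivot column = 4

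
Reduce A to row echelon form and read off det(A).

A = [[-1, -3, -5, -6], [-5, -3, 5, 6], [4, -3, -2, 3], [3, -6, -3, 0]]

Forward elimination:
R2 <- R2 - (5)*R1:  [  0  12  30  36 ]
R3 <- R3 - (-4)*R1:  [   0  -15  -22  -21 ]
R4 <- R4 - (-3)*R1:  [   0  -15  -18  -18 ]
R3 <- R3 - (-5/4)*R2:  [    0     0  31/2    24 ]
R4 <- R4 - (-5/4)*R2:  [    0     0  39/2    27 ]
R4 <- R4 - (39/31)*R3:  [      0       0       0  -99/31 ]
Upper-triangular form:
[ -1  -3    -5      -6 ]
[  0  12    30      36 ]
[  0   0  31/2      24 ]
[  0   0     0  -99/31 ]
det(A) = (-1)^0 * (-1) * (12) * (31/2) * (-99/31) = 594  (0 row swaps -> sign +1)

det(A) = 594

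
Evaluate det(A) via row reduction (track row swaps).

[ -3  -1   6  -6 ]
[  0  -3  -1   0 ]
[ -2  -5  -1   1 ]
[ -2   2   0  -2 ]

Forward elimination:
R3 <- R3 - (2/3)*R1:  [     0  -13/3     -5      5 ]
R4 <- R4 - (2/3)*R1:  [   0  8/3   -4    2 ]
R3 <- R3 - (13/9)*R2:  [     0      0  -32/9      5 ]
R4 <- R4 - (-8/9)*R2:  [     0      0  -44/9      2 ]
R4 <- R4 - (11/8)*R3:  [     0      0      0  -39/8 ]
Upper-triangular form:
[ -3  -1      6     -6 ]
[  0  -3     -1      0 ]
[  0   0  -32/9      5 ]
[  0   0      0  -39/8 ]
det(A) = (-1)^0 * (-3) * (-3) * (-32/9) * (-39/8) = 156  (0 row swaps -> sign +1)

det(A) = 156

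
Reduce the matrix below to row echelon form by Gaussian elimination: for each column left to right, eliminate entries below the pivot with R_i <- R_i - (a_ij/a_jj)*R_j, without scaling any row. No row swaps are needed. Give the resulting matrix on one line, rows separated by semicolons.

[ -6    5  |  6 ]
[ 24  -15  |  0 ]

Forward elimination:
R2 <- R2 - (-4)*R1:  [  0   5  24 ]
Row echelon form:
[ -6  5  |   6 ]
[  0  5  |  24 ]

REF = [-6 5 6; 0 5 24]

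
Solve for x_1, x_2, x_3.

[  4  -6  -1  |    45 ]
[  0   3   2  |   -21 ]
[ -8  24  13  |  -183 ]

Forward elimination on [A|b]:
R3 <- R3 - (-2)*R1:  [   0   12   11  -93 ]
R3 <- R3 - (4)*R2:  [  0   0   3  -9 ]
Row echelon form:
[ 4  -6  -1  |   45 ]
[ 0   3   2  |  -21 ]
[ 0   0   3  |   -9 ]
Back-substitution:
x_3 = (-9) / 3 = -3
x_2 = (-21 - (2)*(-3)) / 3 = -5
x_1 = (45 - (-6)*(-5) - (-1)*(-3)) / 4 = 3

(3, -5, -3)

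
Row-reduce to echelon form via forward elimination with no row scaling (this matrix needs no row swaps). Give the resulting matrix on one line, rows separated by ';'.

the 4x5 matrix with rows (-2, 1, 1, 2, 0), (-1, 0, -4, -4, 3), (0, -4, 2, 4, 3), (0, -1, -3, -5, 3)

Forward elimination:
R2 <- R2 - (1/2)*R1:  [    0  -1/2  -9/2    -5     3 ]
R3 <- R3 - (8)*R2:  [   0    0   38   44  -21 ]
R4 <- R4 - (2)*R2:  [  0   0   6   5  -3 ]
R4 <- R4 - (3/19)*R3:  [      0       0       0  -37/19    6/19 ]
Row echelon form:
[ -2     1     1       2     0 ]
[  0  -1/2  -9/2      -5     3 ]
[  0     0    38      44   -21 ]
[  0     0     0  -37/19  6/19 ]

REF = [-2 1 1 2 0; 0 -1/2 -9/2 -5 3; 0 0 38 44 -21; 0 0 0 -37/19 6/19]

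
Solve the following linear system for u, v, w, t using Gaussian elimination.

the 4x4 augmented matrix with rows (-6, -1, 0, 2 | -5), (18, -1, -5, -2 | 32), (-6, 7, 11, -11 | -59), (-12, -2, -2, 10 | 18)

Forward elimination on [A|b]:
R2 <- R2 - (-3)*R1:  [  0  -4  -5   4  17 ]
R3 <- R3 - (1)*R1:  [   0    8   11  -13  -54 ]
R4 <- R4 - (2)*R1:  [  0   0  -2   6  28 ]
R3 <- R3 - (-2)*R2:  [   0    0    1   -5  -20 ]
R4 <- R4 - (-2)*R3:  [   0    0    0   -4  -12 ]
Row echelon form:
[ -6  -1   0   2  |   -5 ]
[  0  -4  -5   4  |   17 ]
[  0   0   1  -5  |  -20 ]
[  0   0   0  -4  |  -12 ]
Back-substitution:
t = (-12) / -4 = 3
w = (-20 - (-5)*(3)) / 1 = -5
v = (17 - (-5)*(-5) - (4)*(3)) / -4 = 5
u = (-5 - (-1)*(5) - (2)*(3)) / -6 = 1

(1, 5, -5, 3)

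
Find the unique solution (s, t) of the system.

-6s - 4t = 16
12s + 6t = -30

(-2, -1)

Forward elimination on [A|b]:
R2 <- R2 - (-2)*R1:  [  0  -2   2 ]
Row echelon form:
[ -6  -4  |  16 ]
[  0  -2  |   2 ]
Back-substitution:
t = (2) / -2 = -1
s = (16 - (-4)*(-1)) / -6 = -2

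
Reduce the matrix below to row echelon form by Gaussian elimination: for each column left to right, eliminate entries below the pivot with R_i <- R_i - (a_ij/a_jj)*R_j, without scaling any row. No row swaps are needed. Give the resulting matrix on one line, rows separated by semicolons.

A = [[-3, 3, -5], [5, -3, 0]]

REF = [-3 3 -5; 0 2 -25/3]

Forward elimination:
R2 <- R2 - (-5/3)*R1:  [     0      2  -25/3 ]
Row echelon form:
[ -3  3     -5 ]
[  0  2  -25/3 ]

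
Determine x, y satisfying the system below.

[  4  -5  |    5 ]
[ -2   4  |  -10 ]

(-5, -5)

Forward elimination on [A|b]:
R2 <- R2 - (-1/2)*R1:  [     0    3/2  -15/2 ]
Row echelon form:
[ 4   -5  |      5 ]
[ 0  3/2  |  -15/2 ]
Back-substitution:
y = (-15/2) / (3/2) = -5
x = (5 - (-5)*(-5)) / 4 = -5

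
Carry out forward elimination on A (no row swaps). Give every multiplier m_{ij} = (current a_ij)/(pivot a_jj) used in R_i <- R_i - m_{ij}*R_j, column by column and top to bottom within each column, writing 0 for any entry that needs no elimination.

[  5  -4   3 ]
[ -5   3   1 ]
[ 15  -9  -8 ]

multipliers: -1, 3, -3

Forward elimination:
R2 <- R2 - (-1)*R1:  [  0  -1   4 ]
R3 <- R3 - (3)*R1:  [   0    3  -17 ]
R3 <- R3 - (-3)*R2:  [  0   0  -5 ]
Multipliers (in order of application): m_{21} = -1, m_{31} = 3, m_{32} = -3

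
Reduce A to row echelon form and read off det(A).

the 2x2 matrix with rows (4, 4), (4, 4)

det(A) = 0

Forward elimination:
R2 <- R2 - (1)*R1:  [ 0  0 ]
Upper-triangular form:
[ 4  4 ]
[ 0  0 ]
det(A) = (-1)^0 * (4) * (0) = 0  (0 row swaps -> sign +1)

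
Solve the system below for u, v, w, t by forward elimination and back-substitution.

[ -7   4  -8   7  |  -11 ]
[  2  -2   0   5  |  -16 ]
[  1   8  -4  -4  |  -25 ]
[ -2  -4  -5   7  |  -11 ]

Forward elimination on [A|b]:
R2 <- R2 - (-2/7)*R1:  [      0    -6/7   -16/7       7  -134/7 ]
R3 <- R3 - (-1/7)*R1:  [      0    60/7   -36/7      -3  -186/7 ]
R4 <- R4 - (2/7)*R1:  [     0  -36/7  -19/7      5  -55/7 ]
R3 <- R3 - (-10)*R2:  [    0     0   -28    67  -218 ]
R4 <- R4 - (6)*R2:  [   0    0   11  -37  107 ]
R4 <- R4 - (-11/28)*R3:  [       0        0        0  -299/28   299/14 ]
Row echelon form:
[ -7     4     -8        7  |     -11 ]
[  0  -6/7  -16/7        7  |  -134/7 ]
[  0     0    -28       67  |    -218 ]
[  0     0      0  -299/28  |  299/14 ]
Back-substitution:
t = (299/14) / (-299/28) = -2
w = (-218 - (67)*(-2)) / -28 = 3
v = (-134/7 - (-16/7)*(3) - (7)*(-2)) / (-6/7) = -2
u = (-11 - (4)*(-2) - (-8)*(3) - (7)*(-2)) / -7 = -5

(-5, -2, 3, -2)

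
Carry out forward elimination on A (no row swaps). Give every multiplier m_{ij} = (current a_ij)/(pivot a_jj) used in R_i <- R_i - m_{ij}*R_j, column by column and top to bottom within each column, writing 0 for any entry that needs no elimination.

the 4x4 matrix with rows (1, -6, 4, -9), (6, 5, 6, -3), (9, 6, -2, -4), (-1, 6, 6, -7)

Forward elimination:
R2 <- R2 - (6)*R1:  [   0   41  -18   51 ]
R3 <- R3 - (9)*R1:  [   0   60  -38   77 ]
R4 <- R4 - (-1)*R1:  [   0    0   10  -16 ]
R3 <- R3 - (60/41)*R2:  [       0        0  -478/41    97/41 ]
R4: entry in column 2 is already 0 -> m_{42} = 0 (no row operation needed)
R4 <- R4 - (-205/239)*R3:  [         0          0          0  -3339/239 ]
Multipliers (in order of application): m_{21} = 6, m_{31} = 9, m_{41} = -1, m_{32} = 60/41, m_{42} = 0, m_{43} = -205/239

multipliers: 6, 9, -1, 60/41, 0, -205/239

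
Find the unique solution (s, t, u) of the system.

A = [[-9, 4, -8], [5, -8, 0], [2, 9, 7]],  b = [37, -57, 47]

Forward elimination on [A|b]:
R2 <- R2 - (-5/9)*R1:  [      0   -52/9   -40/9  -328/9 ]
R3 <- R3 - (-2/9)*R1:  [     0   89/9   47/9  497/9 ]
R3 <- R3 - (-89/52)*R2:  [      0       0  -31/13  -93/13 ]
Row echelon form:
[ -9      4      -8  |      37 ]
[  0  -52/9   -40/9  |  -328/9 ]
[  0      0  -31/13  |  -93/13 ]
Back-substitution:
u = (-93/13) / (-31/13) = 3
t = (-328/9 - (-40/9)*(3)) / (-52/9) = 4
s = (37 - (4)*(4) - (-8)*(3)) / -9 = -5

(-5, 4, 3)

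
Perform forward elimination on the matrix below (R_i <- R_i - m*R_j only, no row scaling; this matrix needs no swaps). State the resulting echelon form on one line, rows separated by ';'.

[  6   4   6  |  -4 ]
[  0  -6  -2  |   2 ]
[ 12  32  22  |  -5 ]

Forward elimination:
R3 <- R3 - (2)*R1:  [  0  24  10   3 ]
R3 <- R3 - (-4)*R2:  [  0   0   2  11 ]
Row echelon form:
[ 6   4   6  |  -4 ]
[ 0  -6  -2  |   2 ]
[ 0   0   2  |  11 ]

REF = [6 4 6 -4; 0 -6 -2 2; 0 0 2 11]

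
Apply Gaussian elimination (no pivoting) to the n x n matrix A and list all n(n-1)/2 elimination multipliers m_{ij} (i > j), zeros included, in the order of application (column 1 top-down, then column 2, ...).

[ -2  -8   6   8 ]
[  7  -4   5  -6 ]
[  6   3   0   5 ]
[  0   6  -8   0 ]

Forward elimination:
R2 <- R2 - (-7/2)*R1:  [   0  -32   26   22 ]
R3 <- R3 - (-3)*R1:  [   0  -21   18   29 ]
R4: entry in column 1 is already 0 -> m_{41} = 0 (no row operation needed)
R3 <- R3 - (21/32)*R2:  [      0       0   15/16  233/16 ]
R4 <- R4 - (-3/16)*R2:  [     0      0  -25/8   33/8 ]
R4 <- R4 - (-10/3)*R3:  [     0      0      0  158/3 ]
Multipliers (in order of application): m_{21} = -7/2, m_{31} = -3, m_{41} = 0, m_{32} = 21/32, m_{42} = -3/16, m_{43} = -10/3

multipliers: -7/2, -3, 0, 21/32, -3/16, -10/3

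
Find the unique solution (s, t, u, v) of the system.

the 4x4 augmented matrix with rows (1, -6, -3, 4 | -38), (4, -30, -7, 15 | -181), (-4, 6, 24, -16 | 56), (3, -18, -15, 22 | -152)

(0, 4, -2, -5)

Forward elimination on [A|b]:
R2 <- R2 - (4)*R1:  [   0   -6    5   -1  -29 ]
R3 <- R3 - (-4)*R1:  [   0  -18   12    0  -96 ]
R4 <- R4 - (3)*R1:  [   0    0   -6   10  -38 ]
R3 <- R3 - (3)*R2:  [  0   0  -3   3  -9 ]
R4 <- R4 - (2)*R3:  [   0    0    0    4  -20 ]
Row echelon form:
[ 1  -6  -3   4  |  -38 ]
[ 0  -6   5  -1  |  -29 ]
[ 0   0  -3   3  |   -9 ]
[ 0   0   0   4  |  -20 ]
Back-substitution:
v = (-20) / 4 = -5
u = (-9 - (3)*(-5)) / -3 = -2
t = (-29 - (5)*(-2) - (-1)*(-5)) / -6 = 4
s = (-38 - (-6)*(4) - (-3)*(-2) - (4)*(-5)) / 1 = 0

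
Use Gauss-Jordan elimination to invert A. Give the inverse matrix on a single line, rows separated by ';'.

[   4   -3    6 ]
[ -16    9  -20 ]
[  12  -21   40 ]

Gauss-Jordan on [A | I]:
R1 <- (1/4)*R1:  [    1  -3/4   3/2  |   1/4     0     0 ]
R2 <- R2 - (-16)*R1:  [  0  -3   4  |   4   1   0 ]
R3 <- R3 - (12)*R1:  [   0  -12   22  |   -3    0    1 ]
R2 <- (1/-3)*R2:  [    0     1  -4/3  |  -4/3  -1/3     0 ]
R1 <- R1 - (-3/4)*R2:  [    1     0   1/2  |  -3/4  -1/4     0 ]
R3 <- R3 - (-12)*R2:  [   0    0    6  |  -19   -4    1 ]
R3 <- (1/6)*R3:  [     0      0      1  |  -19/6   -2/3    1/6 ]
R1 <- R1 - (1/2)*R3:  [     1      0      0  |    5/6   1/12  -1/12 ]
R2 <- R2 - (-4/3)*R3:  [     0      1      0  |  -50/9  -11/9    2/9 ]
Right block of [I | A^{-1}] is the inverse:
[   5/6   1/12  -1/12 ]
[ -50/9  -11/9    2/9 ]
[ -19/6   -2/3    1/6 ]

inverse = [5/6 1/12 -1/12; -50/9 -11/9 2/9; -19/6 -2/3 1/6]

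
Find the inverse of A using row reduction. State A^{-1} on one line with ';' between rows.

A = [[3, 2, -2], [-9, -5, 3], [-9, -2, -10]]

inverse = [-14/3 -2 1/3; 39/4 4 -3/4; 9/4 1 -1/4]

Gauss-Jordan on [A | I]:
R1 <- (1/3)*R1:  [    1   2/3  -2/3  |   1/3     0     0 ]
R2 <- R2 - (-9)*R1:  [  0   1  -3  |   3   1   0 ]
R3 <- R3 - (-9)*R1:  [   0    4  -16  |    3    0    1 ]
R1 <- R1 - (2/3)*R2:  [    1     0   4/3  |  -5/3  -2/3     0 ]
R3 <- R3 - (4)*R2:  [  0   0  -4  |  -9  -4   1 ]
R3 <- (1/-4)*R3:  [    0     0     1  |   9/4     1  -1/4 ]
R1 <- R1 - (4/3)*R3:  [     1      0      0  |  -14/3     -2    1/3 ]
R2 <- R2 - (-3)*R3:  [    0     1     0  |  39/4     4  -3/4 ]
Right block of [I | A^{-1}] is the inverse:
[ -14/3  -2   1/3 ]
[  39/4   4  -3/4 ]
[   9/4   1  -1/4 ]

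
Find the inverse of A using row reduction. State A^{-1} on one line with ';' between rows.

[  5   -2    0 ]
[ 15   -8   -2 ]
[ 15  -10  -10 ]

inverse = [1 -1/3 1/15; 2 -5/6 1/6; -1/2 1/3 -1/6]

Gauss-Jordan on [A | I]:
R1 <- (1/5)*R1:  [    1  -2/5     0  |   1/5     0     0 ]
R2 <- R2 - (15)*R1:  [  0  -2  -2  |  -3   1   0 ]
R3 <- R3 - (15)*R1:  [   0   -4  -10  |   -3    0    1 ]
R2 <- (1/-2)*R2:  [    0     1     1  |   3/2  -1/2     0 ]
R1 <- R1 - (-2/5)*R2:  [    1     0   2/5  |   4/5  -1/5     0 ]
R3 <- R3 - (-4)*R2:  [  0   0  -6  |   3  -2   1 ]
R3 <- (1/-6)*R3:  [    0     0     1  |  -1/2   1/3  -1/6 ]
R1 <- R1 - (2/5)*R3:  [    1     0     0  |     1  -1/3  1/15 ]
R2 <- R2 - (1)*R3:  [    0     1     0  |     2  -5/6   1/6 ]
Right block of [I | A^{-1}] is the inverse:
[    1  -1/3  1/15 ]
[    2  -5/6   1/6 ]
[ -1/2   1/3  -1/6 ]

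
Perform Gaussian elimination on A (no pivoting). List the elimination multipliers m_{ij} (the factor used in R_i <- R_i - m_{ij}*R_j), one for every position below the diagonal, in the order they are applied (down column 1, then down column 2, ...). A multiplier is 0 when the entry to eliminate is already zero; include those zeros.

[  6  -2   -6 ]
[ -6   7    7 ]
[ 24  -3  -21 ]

Forward elimination:
R2 <- R2 - (-1)*R1:  [ 0  5  1 ]
R3 <- R3 - (4)*R1:  [ 0  5  3 ]
R3 <- R3 - (1)*R2:  [ 0  0  2 ]
Multipliers (in order of application): m_{21} = -1, m_{31} = 4, m_{32} = 1

multipliers: -1, 4, 1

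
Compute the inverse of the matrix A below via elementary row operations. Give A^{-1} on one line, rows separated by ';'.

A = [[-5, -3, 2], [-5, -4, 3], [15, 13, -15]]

inverse = [-21/25 19/25 1/25; 6/5 -9/5 -1/5; 1/5 -4/5 -1/5]

Gauss-Jordan on [A | I]:
R1 <- (1/-5)*R1:  [    1   3/5  -2/5  |  -1/5     0     0 ]
R2 <- R2 - (-5)*R1:  [  0  -1   1  |  -1   1   0 ]
R3 <- R3 - (15)*R1:  [  0   4  -9  |   3   0   1 ]
R2 <- (1/-1)*R2:  [  0   1  -1  |   1  -1   0 ]
R1 <- R1 - (3/5)*R2:  [    1     0   1/5  |  -4/5   3/5     0 ]
R3 <- R3 - (4)*R2:  [  0   0  -5  |  -1   4   1 ]
R3 <- (1/-5)*R3:  [    0     0     1  |   1/5  -4/5  -1/5 ]
R1 <- R1 - (1/5)*R3:  [      1       0       0  |  -21/25   19/25    1/25 ]
R2 <- R2 - (-1)*R3:  [    0     1     0  |   6/5  -9/5  -1/5 ]
Right block of [I | A^{-1}] is the inverse:
[ -21/25  19/25  1/25 ]
[    6/5   -9/5  -1/5 ]
[    1/5   -4/5  -1/5 ]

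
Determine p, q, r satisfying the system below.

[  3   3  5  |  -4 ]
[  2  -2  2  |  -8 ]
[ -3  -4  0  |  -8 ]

Forward elimination on [A|b]:
R2 <- R2 - (2/3)*R1:  [     0     -4   -4/3  -16/3 ]
R3 <- R3 - (-1)*R1:  [   0   -1    5  -12 ]
R3 <- R3 - (1/4)*R2:  [     0      0   16/3  -32/3 ]
Row echelon form:
[ 3   3     5  |     -4 ]
[ 0  -4  -4/3  |  -16/3 ]
[ 0   0  16/3  |  -32/3 ]
Back-substitution:
r = (-32/3) / (16/3) = -2
q = (-16/3 - (-4/3)*(-2)) / -4 = 2
p = (-4 - (3)*(2) - (5)*(-2)) / 3 = 0

(0, 2, -2)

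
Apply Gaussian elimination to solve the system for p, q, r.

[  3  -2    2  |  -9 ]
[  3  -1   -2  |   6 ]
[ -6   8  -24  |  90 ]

Forward elimination on [A|b]:
R2 <- R2 - (1)*R1:  [  0   1  -4  15 ]
R3 <- R3 - (-2)*R1:  [   0    4  -20   72 ]
R3 <- R3 - (4)*R2:  [  0   0  -4  12 ]
Row echelon form:
[ 3  -2   2  |  -9 ]
[ 0   1  -4  |  15 ]
[ 0   0  -4  |  12 ]
Back-substitution:
r = (12) / -4 = -3
q = (15 - (-4)*(-3)) / 1 = 3
p = (-9 - (-2)*(3) - (2)*(-3)) / 3 = 1

(1, 3, -3)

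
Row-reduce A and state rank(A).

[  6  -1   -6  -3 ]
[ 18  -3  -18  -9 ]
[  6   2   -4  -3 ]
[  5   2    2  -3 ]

rank(A) = 3

Row reduction:
R2 <- R2 - (3)*R1:  [ 0  0  0  0 ]
R3 <- R3 - (1)*R1:  [ 0  3  2  0 ]
R4 <- R4 - (5/6)*R1:  [    0  17/6     7  -1/2 ]
R2 <-> R3   (pivot in column 2 was zero)
[ 6    -1  -6    -3 ]
[ 0     3   2     0 ]
[ 0     0   0     0 ]
[ 0  17/6   7  -1/2 ]
R4 <- R4 - (17/18)*R2:  [    0     0  46/9  -1/2 ]
R3 <-> R4   (pivot in column 3 was zero)
[ 6  -1    -6    -3 ]
[ 0   3     2     0 ]
[ 0   0  46/9  -1/2 ]
[ 0   0     0     0 ]
Row echelon form:
[ 6  -1    -6    -3 ]
[ 0   3     2     0 ]
[ 0   0  46/9  -1/2 ]
[ 0   0     0     0 ]
Nonzero rows / pivot columns: 3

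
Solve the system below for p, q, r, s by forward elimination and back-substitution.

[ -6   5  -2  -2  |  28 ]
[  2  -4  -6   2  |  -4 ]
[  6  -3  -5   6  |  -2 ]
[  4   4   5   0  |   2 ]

(-1, 4, -2, 1)

Forward elimination on [A|b]:
R2 <- R2 - (-1/3)*R1:  [     0   -7/3  -20/3    4/3   16/3 ]
R3 <- R3 - (-1)*R1:  [  0   2  -7   4  26 ]
R4 <- R4 - (-2/3)*R1:  [    0  22/3  11/3  -4/3  62/3 ]
R3 <- R3 - (-6/7)*R2:  [     0      0  -89/7   36/7  214/7 ]
R4 <- R4 - (-22/7)*R2:  [      0       0  -121/7    20/7   262/7 ]
R4 <- R4 - (121/89)*R3:  [       0        0        0  -368/89  -368/89 ]
Row echelon form:
[ -6     5     -2       -2  |       28 ]
[  0  -7/3  -20/3      4/3  |     16/3 ]
[  0     0  -89/7     36/7  |    214/7 ]
[  0     0      0  -368/89  |  -368/89 ]
Back-substitution:
s = (-368/89) / (-368/89) = 1
r = (214/7 - (36/7)*(1)) / (-89/7) = -2
q = (16/3 - (-20/3)*(-2) - (4/3)*(1)) / (-7/3) = 4
p = (28 - (5)*(4) - (-2)*(-2) - (-2)*(1)) / -6 = -1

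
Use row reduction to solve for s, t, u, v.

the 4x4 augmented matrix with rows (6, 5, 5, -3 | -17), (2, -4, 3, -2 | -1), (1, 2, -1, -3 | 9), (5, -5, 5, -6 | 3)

Forward elimination on [A|b]:
R2 <- R2 - (1/3)*R1:  [     0  -17/3    4/3     -1   14/3 ]
R3 <- R3 - (1/6)*R1:  [     0    7/6  -11/6   -5/2   71/6 ]
R4 <- R4 - (5/6)*R1:  [     0  -55/6    5/6   -7/2  103/6 ]
R3 <- R3 - (-7/34)*R2:  [      0       0  -53/34  -46/17  435/34 ]
R4 <- R4 - (55/34)*R2:  [      0       0  -45/34  -32/17  327/34 ]
R4 <- R4 - (45/53)*R3:  [      0       0       0   22/53  -66/53 ]
Row echelon form:
[ 6      5       5      -3  |     -17 ]
[ 0  -17/3     4/3      -1  |    14/3 ]
[ 0      0  -53/34  -46/17  |  435/34 ]
[ 0      0       0   22/53  |  -66/53 ]
Back-substitution:
v = (-66/53) / (22/53) = -3
u = (435/34 - (-46/17)*(-3)) / (-53/34) = -3
t = (14/3 - (4/3)*(-3) - (-1)*(-3)) / (-17/3) = -1
s = (-17 - (5)*(-1) - (5)*(-3) - (-3)*(-3)) / 6 = -1

(-1, -1, -3, -3)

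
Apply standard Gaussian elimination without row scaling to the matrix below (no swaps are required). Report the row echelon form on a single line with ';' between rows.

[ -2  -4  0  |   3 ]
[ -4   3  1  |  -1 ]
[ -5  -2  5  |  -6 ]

Forward elimination:
R2 <- R2 - (2)*R1:  [  0  11   1  -7 ]
R3 <- R3 - (5/2)*R1:  [     0      8      5  -27/2 ]
R3 <- R3 - (8/11)*R2:  [       0        0    47/11  -185/22 ]
Row echelon form:
[ -2  -4      0  |        3 ]
[  0  11      1  |       -7 ]
[  0   0  47/11  |  -185/22 ]

REF = [-2 -4 0 3; 0 11 1 -7; 0 0 47/11 -185/22]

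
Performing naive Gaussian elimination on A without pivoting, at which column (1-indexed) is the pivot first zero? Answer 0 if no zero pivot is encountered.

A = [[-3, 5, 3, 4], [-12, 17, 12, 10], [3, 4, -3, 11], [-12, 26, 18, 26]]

Naive forward elimination:
R2 <- R2 - (4)*R1:  [  0  -3   0  -6 ]
R3 <- R3 - (-1)*R1:  [  0   9   0  15 ]
R4 <- R4 - (4)*R1:  [  0   6   6  10 ]
R3 <- R3 - (-3)*R2:  [  0   0   0  -3 ]
R4 <- R4 - (-2)*R2:  [  0   0   6  -2 ]
Matrix at this point:
[ -3   5  3   4 ]
[  0  -3  0  -6 ]
[  0   0  0  -3 ]
[  0   0  6  -2 ]
Pivot entry (3,3) is zero but row 4 has 6 in column 3 -> naive elimination stops; a row interchange (e.g. R3 <-> R4) would be required here.

first zero-pivot column = 3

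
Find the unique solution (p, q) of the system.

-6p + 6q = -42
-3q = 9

(4, -3)

Forward elimination on [A|b]:
Row echelon form:
[ -6   6  |  -42 ]
[  0  -3  |    9 ]
Back-substitution:
q = (9) / -3 = -3
p = (-42 - (6)*(-3)) / -6 = 4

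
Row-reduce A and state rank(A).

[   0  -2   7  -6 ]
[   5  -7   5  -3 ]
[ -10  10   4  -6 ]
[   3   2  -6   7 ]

Row reduction:
R1 <-> R2   (pivot in column 1 was zero)
[   5  -7   5  -3 ]
[   0  -2   7  -6 ]
[ -10  10   4  -6 ]
[   3   2  -6   7 ]
R3 <- R3 - (-2)*R1:  [   0   -4   14  -12 ]
R4 <- R4 - (3/5)*R1:  [    0  31/5    -9  44/5 ]
R3 <- R3 - (2)*R2:  [ 0  0  0  0 ]
R4 <- R4 - (-31/10)*R2:  [      0       0  127/10   -49/5 ]
R3 <-> R4   (pivot in column 3 was zero)
[ 5  -7       5     -3 ]
[ 0  -2       7     -6 ]
[ 0   0  127/10  -49/5 ]
[ 0   0       0      0 ]
Row echelon form:
[ 5  -7       5     -3 ]
[ 0  -2       7     -6 ]
[ 0   0  127/10  -49/5 ]
[ 0   0       0      0 ]
Nonzero rows / pivot columns: 3

rank(A) = 3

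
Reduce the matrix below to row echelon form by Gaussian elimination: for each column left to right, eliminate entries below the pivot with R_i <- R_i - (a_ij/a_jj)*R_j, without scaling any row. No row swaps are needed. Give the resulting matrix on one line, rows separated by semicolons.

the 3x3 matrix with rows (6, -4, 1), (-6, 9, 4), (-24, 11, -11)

REF = [6 -4 1; 0 5 5; 0 0 -2]

Forward elimination:
R2 <- R2 - (-1)*R1:  [ 0  5  5 ]
R3 <- R3 - (-4)*R1:  [  0  -5  -7 ]
R3 <- R3 - (-1)*R2:  [  0   0  -2 ]
Row echelon form:
[ 6  -4   1 ]
[ 0   5   5 ]
[ 0   0  -2 ]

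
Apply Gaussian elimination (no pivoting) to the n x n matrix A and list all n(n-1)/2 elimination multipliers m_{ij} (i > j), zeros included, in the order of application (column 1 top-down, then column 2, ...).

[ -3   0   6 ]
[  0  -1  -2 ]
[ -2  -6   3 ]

multipliers: 0, 2/3, 6

Forward elimination:
R2: entry in column 1 is already 0 -> m_{21} = 0 (no row operation needed)
R3 <- R3 - (2/3)*R1:  [  0  -6  -1 ]
R3 <- R3 - (6)*R2:  [  0   0  11 ]
Multipliers (in order of application): m_{21} = 0, m_{31} = 2/3, m_{32} = 6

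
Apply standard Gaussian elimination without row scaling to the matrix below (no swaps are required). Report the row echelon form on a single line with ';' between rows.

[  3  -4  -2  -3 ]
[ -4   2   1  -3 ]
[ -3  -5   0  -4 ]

Forward elimination:
R2 <- R2 - (-4/3)*R1:  [     0  -10/3   -5/3     -7 ]
R3 <- R3 - (-1)*R1:  [  0  -9  -2  -7 ]
R3 <- R3 - (27/10)*R2:  [      0       0     5/2  119/10 ]
Row echelon form:
[ 3     -4    -2      -3 ]
[ 0  -10/3  -5/3      -7 ]
[ 0      0   5/2  119/10 ]

REF = [3 -4 -2 -3; 0 -10/3 -5/3 -7; 0 0 5/2 119/10]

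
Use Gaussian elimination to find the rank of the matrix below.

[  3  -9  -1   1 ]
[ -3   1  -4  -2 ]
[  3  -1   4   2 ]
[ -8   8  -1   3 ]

rank(A) = 3

Row reduction:
R2 <- R2 - (-1)*R1:  [  0  -8  -5  -1 ]
R3 <- R3 - (1)*R1:  [ 0  8  5  1 ]
R4 <- R4 - (-8/3)*R1:  [     0    -16  -11/3   17/3 ]
R3 <- R3 - (-1)*R2:  [ 0  0  0  0 ]
R4 <- R4 - (2)*R2:  [    0     0  19/3  23/3 ]
R3 <-> R4   (pivot in column 3 was zero)
[ 3  -9    -1     1 ]
[ 0  -8    -5    -1 ]
[ 0   0  19/3  23/3 ]
[ 0   0     0     0 ]
Row echelon form:
[ 3  -9    -1     1 ]
[ 0  -8    -5    -1 ]
[ 0   0  19/3  23/3 ]
[ 0   0     0     0 ]
Nonzero rows / pivot columns: 3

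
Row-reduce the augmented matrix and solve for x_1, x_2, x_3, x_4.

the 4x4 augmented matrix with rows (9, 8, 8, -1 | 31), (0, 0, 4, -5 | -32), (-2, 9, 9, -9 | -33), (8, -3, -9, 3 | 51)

Forward elimination on [A|b]:
R3 <- R3 - (-2/9)*R1:  [      0    97/9    97/9   -83/9  -235/9 ]
R4 <- R4 - (8/9)*R1:  [      0   -91/9  -145/9    35/9   211/9 ]
R2 <-> R3   (pivot in column 2 was zero)
[ 9      8       8     -1      31 ]
[ 0   97/9    97/9  -83/9  -235/9 ]
[ 0      0       4     -5     -32 ]
[ 0  -91/9  -145/9   35/9   211/9 ]
R4 <- R4 - (-91/97)*R2:  [       0        0       -6  -462/97  -102/97 ]
R4 <- R4 - (-3/2)*R3:  [         0          0          0  -2379/194   -4758/97 ]
Row echelon form:
[ 9     8     8         -1  |        31 ]
[ 0  97/9  97/9      -83/9  |    -235/9 ]
[ 0     0     4         -5  |       -32 ]
[ 0     0     0  -2379/194  |  -4758/97 ]
Back-substitution:
x_4 = (-4758/97) / (-2379/194) = 4
x_3 = (-32 - (-5)*(4)) / 4 = -3
x_2 = (-235/9 - (97/9)*(-3) - (-83/9)*(4)) / (97/9) = 4
x_1 = (31 - (8)*(4) - (8)*(-3) - (-1)*(4)) / 9 = 3

(3, 4, -3, 4)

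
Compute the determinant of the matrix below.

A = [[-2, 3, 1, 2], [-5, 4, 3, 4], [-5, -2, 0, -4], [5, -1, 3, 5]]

det(A) = 63

Forward elimination:
R2 <- R2 - (5/2)*R1:  [    0  -7/2   1/2    -1 ]
R3 <- R3 - (5/2)*R1:  [     0  -19/2   -5/2     -9 ]
R4 <- R4 - (-5/2)*R1:  [    0  13/2  11/2    10 ]
R3 <- R3 - (19/7)*R2:  [     0      0  -27/7  -44/7 ]
R4 <- R4 - (-13/7)*R2:  [    0     0  45/7  57/7 ]
R4 <- R4 - (-5/3)*R3:  [    0     0     0  -7/3 ]
Upper-triangular form:
[ -2     3      1      2 ]
[  0  -7/2    1/2     -1 ]
[  0     0  -27/7  -44/7 ]
[  0     0      0   -7/3 ]
det(A) = (-1)^0 * (-2) * (-7/2) * (-27/7) * (-7/3) = 63  (0 row swaps -> sign +1)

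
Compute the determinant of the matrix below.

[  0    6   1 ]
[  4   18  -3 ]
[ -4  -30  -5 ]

Forward elimination:
R1 <-> R2   (pivot in column 1 was zero)
[  4   18  -3 ]
[  0    6   1 ]
[ -4  -30  -5 ]
R3 <- R3 - (-1)*R1:  [   0  -12   -8 ]
R3 <- R3 - (-2)*R2:  [  0   0  -6 ]
Upper-triangular form:
[ 4  18  -3 ]
[ 0   6   1 ]
[ 0   0  -6 ]
det(A) = (-1)^1 * (4) * (6) * (-6) = 144  (1 row swap -> sign -1)

det(A) = 144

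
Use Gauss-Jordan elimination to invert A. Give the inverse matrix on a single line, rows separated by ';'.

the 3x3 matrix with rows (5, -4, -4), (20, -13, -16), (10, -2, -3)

Gauss-Jordan on [A | I]:
R1 <- (1/5)*R1:  [    1  -4/5  -4/5  |   1/5     0     0 ]
R2 <- R2 - (20)*R1:  [  0   3   0  |  -4   1   0 ]
R3 <- R3 - (10)*R1:  [  0   6   5  |  -2   0   1 ]
R2 <- (1/3)*R2:  [    0     1     0  |  -4/3   1/3     0 ]
R1 <- R1 - (-4/5)*R2:  [      1       0    -4/5  |  -13/15    4/15       0 ]
R3 <- R3 - (6)*R2:  [  0   0   5  |   6  -2   1 ]
R3 <- (1/5)*R3:  [    0     0     1  |   6/5  -2/5   1/5 ]
R1 <- R1 - (-4/5)*R3:  [     1      0      0  |   7/75  -4/75   4/25 ]
Right block of [I | A^{-1}] is the inverse:
[ 7/75  -4/75  4/25 ]
[ -4/3    1/3     0 ]
[  6/5   -2/5   1/5 ]

inverse = [7/75 -4/75 4/25; -4/3 1/3 0; 6/5 -2/5 1/5]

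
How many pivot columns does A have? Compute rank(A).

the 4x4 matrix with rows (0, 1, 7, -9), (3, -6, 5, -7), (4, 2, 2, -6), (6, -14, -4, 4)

rank(A) = 3

Row reduction:
R1 <-> R2   (pivot in column 1 was zero)
[ 3   -6   5  -7 ]
[ 0    1   7  -9 ]
[ 4    2   2  -6 ]
[ 6  -14  -4   4 ]
R3 <- R3 - (4/3)*R1:  [     0     10  -14/3   10/3 ]
R4 <- R4 - (2)*R1:  [   0   -2  -14   18 ]
R3 <- R3 - (10)*R2:  [      0       0  -224/3   280/3 ]
R4 <- R4 - (-2)*R2:  [ 0  0  0  0 ]
Row echelon form:
[ 3  -6       5     -7 ]
[ 0   1       7     -9 ]
[ 0   0  -224/3  280/3 ]
[ 0   0       0      0 ]
Nonzero rows / pivot columns: 3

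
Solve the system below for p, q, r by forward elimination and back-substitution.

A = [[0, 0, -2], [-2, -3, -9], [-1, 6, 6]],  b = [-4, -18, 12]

(0, 0, 2)

Forward elimination on [A|b]:
R1 <-> R2   (pivot in column 1 was zero)
[ -2  -3  -9  -18 ]
[  0   0  -2   -4 ]
[ -1   6   6   12 ]
R3 <- R3 - (1/2)*R1:  [    0  15/2  21/2    21 ]
R2 <-> R3   (pivot in column 2 was zero)
[ -2    -3    -9  -18 ]
[  0  15/2  21/2   21 ]
[  0     0    -2   -4 ]
Row echelon form:
[ -2    -3    -9  |  -18 ]
[  0  15/2  21/2  |   21 ]
[  0     0    -2  |   -4 ]
Back-substitution:
r = (-4) / -2 = 2
q = (21 - (21/2)*(2)) / (15/2) = 0
p = (-18 - (-3)*(0) - (-9)*(2)) / -2 = 0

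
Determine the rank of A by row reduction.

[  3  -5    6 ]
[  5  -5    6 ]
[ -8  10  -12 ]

rank(A) = 2

Row reduction:
R2 <- R2 - (5/3)*R1:  [    0  10/3    -4 ]
R3 <- R3 - (-8/3)*R1:  [     0  -10/3      4 ]
R3 <- R3 - (-1)*R2:  [ 0  0  0 ]
Row echelon form:
[ 3    -5   6 ]
[ 0  10/3  -4 ]
[ 0     0   0 ]
Nonzero rows / pivot columns: 2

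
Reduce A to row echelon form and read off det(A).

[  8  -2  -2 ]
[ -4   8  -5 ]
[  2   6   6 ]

Forward elimination:
R2 <- R2 - (-1/2)*R1:  [  0   7  -6 ]
R3 <- R3 - (1/4)*R1:  [    0  13/2  13/2 ]
R3 <- R3 - (13/14)*R2:  [      0       0  169/14 ]
Upper-triangular form:
[ 8  -2      -2 ]
[ 0   7      -6 ]
[ 0   0  169/14 ]
det(A) = (-1)^0 * (8) * (7) * (169/14) = 676  (0 row swaps -> sign +1)

det(A) = 676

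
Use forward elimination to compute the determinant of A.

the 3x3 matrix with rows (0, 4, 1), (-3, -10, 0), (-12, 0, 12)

det(A) = 24

Forward elimination:
R1 <-> R2   (pivot in column 1 was zero)
[  -3  -10   0 ]
[   0    4   1 ]
[ -12    0  12 ]
R3 <- R3 - (4)*R1:  [  0  40  12 ]
R3 <- R3 - (10)*R2:  [ 0  0  2 ]
Upper-triangular form:
[ -3  -10  0 ]
[  0    4  1 ]
[  0    0  2 ]
det(A) = (-1)^1 * (-3) * (4) * (2) = 24  (1 row swap -> sign -1)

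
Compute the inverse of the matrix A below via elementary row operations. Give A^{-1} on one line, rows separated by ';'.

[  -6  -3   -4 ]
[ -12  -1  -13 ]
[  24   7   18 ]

Gauss-Jordan on [A | I]:
R1 <- (1/-6)*R1:  [    1   1/2   2/3  |  -1/6     0     0 ]
R2 <- R2 - (-12)*R1:  [  0   5  -5  |  -2   1   0 ]
R3 <- R3 - (24)*R1:  [  0  -5   2  |   4   0   1 ]
R2 <- (1/5)*R2:  [    0     1    -1  |  -2/5   1/5     0 ]
R1 <- R1 - (1/2)*R2:  [     1      0    7/6  |   1/30  -1/10      0 ]
R3 <- R3 - (-5)*R2:  [  0   0  -3  |   2   1   1 ]
R3 <- (1/-3)*R3:  [    0     0     1  |  -2/3  -1/3  -1/3 ]
R1 <- R1 - (7/6)*R3:  [     1      0      0  |  73/90  13/45   7/18 ]
R2 <- R2 - (-1)*R3:  [      0       1       0  |  -16/15   -2/15    -1/3 ]
Right block of [I | A^{-1}] is the inverse:
[  73/90  13/45  7/18 ]
[ -16/15  -2/15  -1/3 ]
[   -2/3   -1/3  -1/3 ]

inverse = [73/90 13/45 7/18; -16/15 -2/15 -1/3; -2/3 -1/3 -1/3]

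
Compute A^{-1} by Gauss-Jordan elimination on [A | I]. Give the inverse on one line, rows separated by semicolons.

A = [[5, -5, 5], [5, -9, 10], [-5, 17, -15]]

Gauss-Jordan on [A | I]:
R1 <- (1/5)*R1:  [   1   -1    1  |  1/5    0    0 ]
R2 <- R2 - (5)*R1:  [  0  -4   5  |  -1   1   0 ]
R3 <- R3 - (-5)*R1:  [   0   12  -10  |    1    0    1 ]
R2 <- (1/-4)*R2:  [    0     1  -5/4  |   1/4  -1/4     0 ]
R1 <- R1 - (-1)*R2:  [    1     0  -1/4  |  9/20  -1/4     0 ]
R3 <- R3 - (12)*R2:  [  0   0   5  |  -2   3   1 ]
R3 <- (1/5)*R3:  [    0     0     1  |  -2/5   3/5   1/5 ]
R1 <- R1 - (-1/4)*R3:  [     1      0      0  |   7/20  -1/10   1/20 ]
R2 <- R2 - (-5/4)*R3:  [    0     1     0  |  -1/4   1/2   1/4 ]
Right block of [I | A^{-1}] is the inverse:
[ 7/20  -1/10  1/20 ]
[ -1/4    1/2   1/4 ]
[ -2/5    3/5   1/5 ]

inverse = [7/20 -1/10 1/20; -1/4 1/2 1/4; -2/5 3/5 1/5]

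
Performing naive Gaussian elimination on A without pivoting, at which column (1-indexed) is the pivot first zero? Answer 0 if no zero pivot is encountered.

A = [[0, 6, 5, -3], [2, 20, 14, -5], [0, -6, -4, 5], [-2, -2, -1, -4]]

first zero-pivot column = 1

Naive forward elimination:
Pivot entry (1,1) is zero but row 2 has 2 in column 1 -> naive elimination stops; a row interchange (e.g. R1 <-> R2) would be required here.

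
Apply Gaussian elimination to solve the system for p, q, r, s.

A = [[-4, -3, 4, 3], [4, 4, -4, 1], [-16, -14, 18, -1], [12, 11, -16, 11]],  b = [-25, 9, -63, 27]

(2, -4, -5, -3)

Forward elimination on [A|b]:
R2 <- R2 - (-1)*R1:  [   0    1    0    4  -16 ]
R3 <- R3 - (4)*R1:  [   0   -2    2  -13   37 ]
R4 <- R4 - (-3)*R1:  [   0    2   -4   20  -48 ]
R3 <- R3 - (-2)*R2:  [  0   0   2  -5   5 ]
R4 <- R4 - (2)*R2:  [   0    0   -4   12  -16 ]
R4 <- R4 - (-2)*R3:  [  0   0   0   2  -6 ]
Row echelon form:
[ -4  -3  4   3  |  -25 ]
[  0   1  0   4  |  -16 ]
[  0   0  2  -5  |    5 ]
[  0   0  0   2  |   -6 ]
Back-substitution:
s = (-6) / 2 = -3
r = (5 - (-5)*(-3)) / 2 = -5
q = (-16 - (4)*(-3)) / 1 = -4
p = (-25 - (-3)*(-4) - (4)*(-5) - (3)*(-3)) / -4 = 2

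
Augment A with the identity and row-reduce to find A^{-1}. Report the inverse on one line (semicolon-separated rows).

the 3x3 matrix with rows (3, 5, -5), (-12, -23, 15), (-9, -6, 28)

Gauss-Jordan on [A | I]:
R1 <- (1/3)*R1:  [    1   5/3  -5/3  |   1/3     0     0 ]
R2 <- R2 - (-12)*R1:  [  0  -3  -5  |   4   1   0 ]
R3 <- R3 - (-9)*R1:  [  0   9  13  |   3   0   1 ]
R2 <- (1/-3)*R2:  [    0     1   5/3  |  -4/3  -1/3     0 ]
R1 <- R1 - (5/3)*R2:  [     1      0  -40/9  |   23/9    5/9      0 ]
R3 <- R3 - (9)*R2:  [  0   0  -2  |  15   3   1 ]
R3 <- (1/-2)*R3:  [     0      0      1  |  -15/2   -3/2   -1/2 ]
R1 <- R1 - (-40/9)*R3:  [      1       0       0  |  -277/9   -55/9   -20/9 ]
R2 <- R2 - (5/3)*R3:  [    0     1     0  |  67/6  13/6   5/6 ]
Right block of [I | A^{-1}] is the inverse:
[ -277/9  -55/9  -20/9 ]
[   67/6   13/6    5/6 ]
[  -15/2   -3/2   -1/2 ]

inverse = [-277/9 -55/9 -20/9; 67/6 13/6 5/6; -15/2 -3/2 -1/2]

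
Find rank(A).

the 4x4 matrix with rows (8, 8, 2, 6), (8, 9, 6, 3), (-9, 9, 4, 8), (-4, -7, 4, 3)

rank(A) = 4

Row reduction:
R2 <- R2 - (1)*R1:  [  0   1   4  -3 ]
R3 <- R3 - (-9/8)*R1:  [    0    18  25/4  59/4 ]
R4 <- R4 - (-1/2)*R1:  [  0  -3   5   6 ]
R3 <- R3 - (18)*R2:  [      0       0  -263/4   275/4 ]
R4 <- R4 - (-3)*R2:  [  0   0  17  -3 ]
R4 <- R4 - (-68/263)*R3:  [        0         0         0  3886/263 ]
Row echelon form:
[ 8  8       2         6 ]
[ 0  1       4        -3 ]
[ 0  0  -263/4     275/4 ]
[ 0  0       0  3886/263 ]
Nonzero rows / pivot columns: 4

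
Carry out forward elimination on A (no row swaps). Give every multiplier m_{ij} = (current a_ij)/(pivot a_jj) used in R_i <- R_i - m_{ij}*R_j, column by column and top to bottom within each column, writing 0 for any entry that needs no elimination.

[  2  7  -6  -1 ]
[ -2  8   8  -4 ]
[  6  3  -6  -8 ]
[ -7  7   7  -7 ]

multipliers: -1, 3, -7/2, -6/5, 21/10, -91/72

Forward elimination:
R2 <- R2 - (-1)*R1:  [  0  15   2  -5 ]
R3 <- R3 - (3)*R1:  [   0  -18   12   -5 ]
R4 <- R4 - (-7/2)*R1:  [     0   63/2    -14  -21/2 ]
R3 <- R3 - (-6/5)*R2:  [    0     0  72/5   -11 ]
R4 <- R4 - (21/10)*R2:  [     0      0  -91/5      0 ]
R4 <- R4 - (-91/72)*R3:  [        0         0         0  -1001/72 ]
Multipliers (in order of application): m_{21} = -1, m_{31} = 3, m_{41} = -7/2, m_{32} = -6/5, m_{42} = 21/10, m_{43} = -91/72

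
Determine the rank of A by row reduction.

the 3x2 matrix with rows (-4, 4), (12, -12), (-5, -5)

rank(A) = 2

Row reduction:
R2 <- R2 - (-3)*R1:  [ 0  0 ]
R3 <- R3 - (5/4)*R1:  [   0  -10 ]
R2 <-> R3   (pivot in column 2 was zero)
[ -4    4 ]
[  0  -10 ]
[  0    0 ]
Row echelon form:
[ -4    4 ]
[  0  -10 ]
[  0    0 ]
Nonzero rows / pivot columns: 2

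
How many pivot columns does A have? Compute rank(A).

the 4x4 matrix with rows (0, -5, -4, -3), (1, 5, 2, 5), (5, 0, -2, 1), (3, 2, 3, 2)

Row reduction:
R1 <-> R2   (pivot in column 1 was zero)
[ 1   5   2   5 ]
[ 0  -5  -4  -3 ]
[ 5   0  -2   1 ]
[ 3   2   3   2 ]
R3 <- R3 - (5)*R1:  [   0  -25  -12  -24 ]
R4 <- R4 - (3)*R1:  [   0  -13   -3  -13 ]
R3 <- R3 - (5)*R2:  [  0   0   8  -9 ]
R4 <- R4 - (13/5)*R2:  [     0      0   37/5  -26/5 ]
R4 <- R4 - (37/40)*R3:  [    0     0     0  25/8 ]
Row echelon form:
[ 1   5   2     5 ]
[ 0  -5  -4    -3 ]
[ 0   0   8    -9 ]
[ 0   0   0  25/8 ]
Nonzero rows / pivot columns: 4

rank(A) = 4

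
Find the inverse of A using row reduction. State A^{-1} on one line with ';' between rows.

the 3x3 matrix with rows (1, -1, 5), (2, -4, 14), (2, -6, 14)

Gauss-Jordan on [A | I]:
R2 <- R2 - (2)*R1:  [  0  -2   4  |  -2   1   0 ]
R3 <- R3 - (2)*R1:  [  0  -4   4  |  -2   0   1 ]
R2 <- (1/-2)*R2:  [    0     1    -2  |     1  -1/2     0 ]
R1 <- R1 - (-1)*R2:  [    1     0     3  |     2  -1/2     0 ]
R3 <- R3 - (-4)*R2:  [  0   0  -4  |   2  -2   1 ]
R3 <- (1/-4)*R3:  [    0     0     1  |  -1/2   1/2  -1/4 ]
R1 <- R1 - (3)*R3:  [   1    0    0  |  7/2   -2  3/4 ]
R2 <- R2 - (-2)*R3:  [    0     1     0  |     0   1/2  -1/2 ]
Right block of [I | A^{-1}] is the inverse:
[  7/2   -2   3/4 ]
[    0  1/2  -1/2 ]
[ -1/2  1/2  -1/4 ]

inverse = [7/2 -2 3/4; 0 1/2 -1/2; -1/2 1/2 -1/4]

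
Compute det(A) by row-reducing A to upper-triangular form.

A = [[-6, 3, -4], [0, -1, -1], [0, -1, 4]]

Forward elimination:
R3 <- R3 - (1)*R2:  [ 0  0  5 ]
Upper-triangular form:
[ -6   3  -4 ]
[  0  -1  -1 ]
[  0   0   5 ]
det(A) = (-1)^0 * (-6) * (-1) * (5) = 30  (0 row swaps -> sign +1)

det(A) = 30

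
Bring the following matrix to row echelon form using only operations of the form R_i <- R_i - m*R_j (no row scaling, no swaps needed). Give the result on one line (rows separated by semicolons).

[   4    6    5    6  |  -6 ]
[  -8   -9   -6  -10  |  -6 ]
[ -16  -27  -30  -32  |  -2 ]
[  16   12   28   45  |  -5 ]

REF = [4 6 5 6 -6; 0 3 4 2 -18; 0 0 -6 -6 -44; 0 0 0 5 -229]

Forward elimination:
R2 <- R2 - (-2)*R1:  [   0    3    4    2  -18 ]
R3 <- R3 - (-4)*R1:  [   0   -3  -10   -8  -26 ]
R4 <- R4 - (4)*R1:  [   0  -12    8   21   19 ]
R3 <- R3 - (-1)*R2:  [   0    0   -6   -6  -44 ]
R4 <- R4 - (-4)*R2:  [   0    0   24   29  -53 ]
R4 <- R4 - (-4)*R3:  [    0     0     0     5  -229 ]
Row echelon form:
[ 4  6   5   6  |    -6 ]
[ 0  3   4   2  |   -18 ]
[ 0  0  -6  -6  |   -44 ]
[ 0  0   0   5  |  -229 ]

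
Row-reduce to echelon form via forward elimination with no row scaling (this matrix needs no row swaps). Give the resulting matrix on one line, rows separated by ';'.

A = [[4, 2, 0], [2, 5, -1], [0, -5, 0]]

REF = [4 2 0; 0 4 -1; 0 0 -5/4]

Forward elimination:
R2 <- R2 - (1/2)*R1:  [  0   4  -1 ]
R3 <- R3 - (-5/4)*R2:  [    0     0  -5/4 ]
Row echelon form:
[ 4  2     0 ]
[ 0  4    -1 ]
[ 0  0  -5/4 ]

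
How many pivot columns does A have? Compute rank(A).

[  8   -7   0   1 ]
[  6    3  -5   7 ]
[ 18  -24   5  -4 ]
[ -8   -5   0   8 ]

rank(A) = 3

Row reduction:
R2 <- R2 - (3/4)*R1:  [    0  33/4    -5  25/4 ]
R3 <- R3 - (9/4)*R1:  [     0  -33/4      5  -25/4 ]
R4 <- R4 - (-1)*R1:  [   0  -12    0    9 ]
R3 <- R3 - (-1)*R2:  [ 0  0  0  0 ]
R4 <- R4 - (-16/11)*R2:  [      0       0  -80/11  199/11 ]
R3 <-> R4   (pivot in column 3 was zero)
[ 8    -7       0       1 ]
[ 0  33/4      -5    25/4 ]
[ 0     0  -80/11  199/11 ]
[ 0     0       0       0 ]
Row echelon form:
[ 8    -7       0       1 ]
[ 0  33/4      -5    25/4 ]
[ 0     0  -80/11  199/11 ]
[ 0     0       0       0 ]
Nonzero rows / pivot columns: 3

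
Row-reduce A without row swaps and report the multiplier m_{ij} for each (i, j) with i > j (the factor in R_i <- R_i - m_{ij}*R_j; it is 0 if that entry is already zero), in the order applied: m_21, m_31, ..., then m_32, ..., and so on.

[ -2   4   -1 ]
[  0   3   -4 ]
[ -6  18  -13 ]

Forward elimination:
R2: entry in column 1 is already 0 -> m_{21} = 0 (no row operation needed)
R3 <- R3 - (3)*R1:  [   0    6  -10 ]
R3 <- R3 - (2)*R2:  [  0   0  -2 ]
Multipliers (in order of application): m_{21} = 0, m_{31} = 3, m_{32} = 2

multipliers: 0, 3, 2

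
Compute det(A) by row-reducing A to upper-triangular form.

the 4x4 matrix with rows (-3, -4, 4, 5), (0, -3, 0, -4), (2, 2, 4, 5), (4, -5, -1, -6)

Forward elimination:
R3 <- R3 - (-2/3)*R1:  [    0  -2/3  20/3  25/3 ]
R4 <- R4 - (-4/3)*R1:  [     0  -31/3   13/3    2/3 ]
R3 <- R3 - (2/9)*R2:  [    0     0  20/3  83/9 ]
R4 <- R4 - (31/9)*R2:  [     0      0   13/3  130/9 ]
R4 <- R4 - (13/20)*R3:  [      0       0       0  169/20 ]
Upper-triangular form:
[ -3  -4     4       5 ]
[  0  -3     0      -4 ]
[  0   0  20/3    83/9 ]
[  0   0     0  169/20 ]
det(A) = (-1)^0 * (-3) * (-3) * (20/3) * (169/20) = 507  (0 row swaps -> sign +1)

det(A) = 507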